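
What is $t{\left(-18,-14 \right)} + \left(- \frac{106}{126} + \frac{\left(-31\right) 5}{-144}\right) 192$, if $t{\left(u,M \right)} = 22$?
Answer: $\frac{470}{7} \approx 67.143$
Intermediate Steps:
$t{\left(-18,-14 \right)} + \left(- \frac{106}{126} + \frac{\left(-31\right) 5}{-144}\right) 192 = 22 + \left(- \frac{106}{126} + \frac{\left(-31\right) 5}{-144}\right) 192 = 22 + \left(\left(-106\right) \frac{1}{126} - - \frac{155}{144}\right) 192 = 22 + \left(- \frac{53}{63} + \frac{155}{144}\right) 192 = 22 + \frac{79}{336} \cdot 192 = 22 + \frac{316}{7} = \frac{470}{7}$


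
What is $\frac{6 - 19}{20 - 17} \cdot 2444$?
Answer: $- \frac{31772}{3} \approx -10591.0$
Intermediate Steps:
$\frac{6 - 19}{20 - 17} \cdot 2444 = - \frac{13}{3} \cdot 2444 = \left(-13\right) \frac{1}{3} \cdot 2444 = \left(- \frac{13}{3}\right) 2444 = - \frac{31772}{3}$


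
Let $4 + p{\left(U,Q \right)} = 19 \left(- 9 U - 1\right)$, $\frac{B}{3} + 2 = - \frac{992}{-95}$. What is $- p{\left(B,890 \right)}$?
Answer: $\frac{21769}{5} \approx 4353.8$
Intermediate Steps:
$B = \frac{2406}{95}$ ($B = -6 + 3 \left(- \frac{992}{-95}\right) = -6 + 3 \left(\left(-992\right) \left(- \frac{1}{95}\right)\right) = -6 + 3 \cdot \frac{992}{95} = -6 + \frac{2976}{95} = \frac{2406}{95} \approx 25.326$)
$p{\left(U,Q \right)} = -23 - 171 U$ ($p{\left(U,Q \right)} = -4 + 19 \left(- 9 U - 1\right) = -4 + 19 \left(-1 - 9 U\right) = -4 - \left(19 + 171 U\right) = -23 - 171 U$)
$- p{\left(B,890 \right)} = - (-23 - \frac{21654}{5}) = \left(-1\right) \left(- \frac{21769}{5}\right) = \frac{21769}{5}$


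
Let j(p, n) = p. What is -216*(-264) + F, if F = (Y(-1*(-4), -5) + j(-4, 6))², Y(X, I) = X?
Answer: 57024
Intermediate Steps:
F = 0 (F = (-1*(-4) - 4)² = (4 - 4)² = 0² = 0)
-216*(-264) + F = -216*(-264) + 0 = 57024 + 0 = 57024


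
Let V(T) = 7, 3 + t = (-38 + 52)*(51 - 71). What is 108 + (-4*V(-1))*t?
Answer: 8032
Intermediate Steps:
t = -283 (t = -3 + (-38 + 52)*(51 - 71) = -3 + 14*(-20) = -3 - 280 = -283)
108 + (-4*V(-1))*t = 108 - 4*7*(-283) = 108 - 28*(-283) = 108 + 7924 = 8032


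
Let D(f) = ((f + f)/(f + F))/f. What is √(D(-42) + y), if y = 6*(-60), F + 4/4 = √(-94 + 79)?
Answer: √2*√((7741 - 180*I*√15)/(-43 + I*√15)) ≈ 0.0001095 - 18.975*I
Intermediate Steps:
F = -1 + I*√15 (F = -1 + √(-94 + 79) = -1 + √(-15) = -1 + I*√15 ≈ -1.0 + 3.873*I)
D(f) = 2/(-1 + f + I*√15) (D(f) = ((f + f)/(f + (-1 + I*√15)))/f = ((2*f)/(-1 + f + I*√15))/f = (2*f/(-1 + f + I*√15))/f = 2/(-1 + f + I*√15))
y = -360
√(D(-42) + y) = √(2/(-1 - 42 + I*√15) - 360) = √(2/(-43 + I*√15) - 360) = √(-360 + 2/(-43 + I*√15))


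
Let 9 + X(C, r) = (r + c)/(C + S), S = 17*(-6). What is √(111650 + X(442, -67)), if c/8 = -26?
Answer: √129056061/34 ≈ 334.13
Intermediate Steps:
c = -208 (c = 8*(-26) = -208)
S = -102
X(C, r) = -9 + (-208 + r)/(-102 + C) (X(C, r) = -9 + (r - 208)/(C - 102) = -9 + (-208 + r)/(-102 + C))
√(111650 + X(442, -67)) = √(111650 + (710 - 67 - 9*442)/(-102 + 442)) = √(111650 + (710 - 67 - 3978)/340) = √(111650 + (1/340)*(-3335)) = √(111650 - 667/68) = √(7591533/68) = √129056061/34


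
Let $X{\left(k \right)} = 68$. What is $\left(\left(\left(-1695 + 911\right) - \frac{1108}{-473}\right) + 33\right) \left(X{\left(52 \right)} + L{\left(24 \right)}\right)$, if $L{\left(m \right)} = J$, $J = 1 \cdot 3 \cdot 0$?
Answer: $- \frac{24079820}{473} \approx -50909.0$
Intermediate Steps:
$J = 0$ ($J = 3 \cdot 0 = 0$)
$L{\left(m \right)} = 0$
$\left(\left(\left(-1695 + 911\right) - \frac{1108}{-473}\right) + 33\right) \left(X{\left(52 \right)} + L{\left(24 \right)}\right) = \left(\left(\left(-1695 + 911\right) - \frac{1108}{-473}\right) + 33\right) \left(68 + 0\right) = \left(\left(-784 - - \frac{1108}{473}\right) + 33\right) 68 = \left(\left(-784 + \frac{1108}{473}\right) + 33\right) 68 = \left(- \frac{369724}{473} + 33\right) 68 = \left(- \frac{354115}{473}\right) 68 = - \frac{24079820}{473}$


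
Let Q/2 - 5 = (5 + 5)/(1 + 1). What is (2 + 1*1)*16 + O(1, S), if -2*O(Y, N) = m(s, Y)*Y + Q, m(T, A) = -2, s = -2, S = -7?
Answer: 39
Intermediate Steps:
Q = 20 (Q = 10 + 2*((5 + 5)/(1 + 1)) = 10 + 2*(10/2) = 10 + 2*(10*(½)) = 10 + 2*5 = 10 + 10 = 20)
O(Y, N) = -10 + Y (O(Y, N) = -(-2*Y + 20)/2 = -(20 - 2*Y)/2 = -10 + Y)
(2 + 1*1)*16 + O(1, S) = (2 + 1*1)*16 + (-10 + 1) = (2 + 1)*16 - 9 = 3*16 - 9 = 48 - 9 = 39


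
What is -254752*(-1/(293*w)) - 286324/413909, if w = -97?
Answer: -113581759972/11763707689 ≈ -9.6553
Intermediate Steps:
-254752*(-1/(293*w)) - 286324/413909 = -254752/((-293*(-97))) - 286324/413909 = -254752/28421 - 286324*1/413909 = -254752*1/28421 - 286324/413909 = -254752/28421 - 286324/413909 = -113581759972/11763707689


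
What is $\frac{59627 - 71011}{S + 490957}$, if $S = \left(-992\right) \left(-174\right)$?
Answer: $- \frac{11384}{663565} \approx -0.017156$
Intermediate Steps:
$S = 172608$
$\frac{59627 - 71011}{S + 490957} = \frac{59627 - 71011}{172608 + 490957} = - \frac{11384}{663565}$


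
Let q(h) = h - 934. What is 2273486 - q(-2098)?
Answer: 2276518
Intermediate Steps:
q(h) = -934 + h
2273486 - q(-2098) = 2273486 - (-934 - 2098) = 2273486 - 1*(-3032) = 2273486 + 3032 = 2276518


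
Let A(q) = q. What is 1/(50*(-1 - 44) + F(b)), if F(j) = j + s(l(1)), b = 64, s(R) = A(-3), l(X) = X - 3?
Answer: -1/2189 ≈ -0.00045683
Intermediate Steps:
l(X) = -3 + X
s(R) = -3
F(j) = -3 + j (F(j) = j - 3 = -3 + j)
1/(50*(-1 - 44) + F(b)) = 1/(50*(-1 - 44) + (-3 + 64)) = 1/(50*(-45) + 61) = 1/(-2250 + 61) = 1/(-2189) = -1/2189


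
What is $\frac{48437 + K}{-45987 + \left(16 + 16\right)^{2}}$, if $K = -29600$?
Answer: $- \frac{18837}{44963} \approx -0.41894$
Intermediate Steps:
$\frac{48437 + K}{-45987 + \left(16 + 16\right)^{2}} = \frac{48437 - 29600}{-45987 + \left(16 + 16\right)^{2}} = \frac{18837}{-45987 + 32^{2}} = \frac{18837}{-45987 + 1024} = \frac{18837}{-44963} = 18837 \left(- \frac{1}{44963}\right) = - \frac{18837}{44963}$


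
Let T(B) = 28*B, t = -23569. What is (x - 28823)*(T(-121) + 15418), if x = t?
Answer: -630275760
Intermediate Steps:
x = -23569
(x - 28823)*(T(-121) + 15418) = (-23569 - 28823)*(28*(-121) + 15418) = -52392*(-3388 + 15418) = -52392*12030 = -630275760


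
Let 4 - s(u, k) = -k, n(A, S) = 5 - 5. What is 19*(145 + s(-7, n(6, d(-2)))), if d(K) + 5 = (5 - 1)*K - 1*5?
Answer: 2831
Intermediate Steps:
d(K) = -10 + 4*K (d(K) = -5 + ((5 - 1)*K - 1*5) = -5 + (4*K - 5) = -5 + (-5 + 4*K) = -10 + 4*K)
n(A, S) = 0
s(u, k) = 4 + k (s(u, k) = 4 - (-1)*k = 4 + k)
19*(145 + s(-7, n(6, d(-2)))) = 19*(145 + (4 + 0)) = 19*(145 + 4) = 19*149 = 2831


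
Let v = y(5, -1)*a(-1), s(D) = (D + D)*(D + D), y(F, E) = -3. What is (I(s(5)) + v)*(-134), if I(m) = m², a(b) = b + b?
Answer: -1340804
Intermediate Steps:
a(b) = 2*b
s(D) = 4*D² (s(D) = (2*D)*(2*D) = 4*D²)
v = 6 (v = -6*(-1) = -3*(-2) = 6)
(I(s(5)) + v)*(-134) = ((4*5²)² + 6)*(-134) = ((4*25)² + 6)*(-134) = (100² + 6)*(-134) = (10000 + 6)*(-134) = 10006*(-134) = -1340804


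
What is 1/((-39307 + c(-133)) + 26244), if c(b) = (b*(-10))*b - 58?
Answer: -1/190011 ≈ -5.2629e-6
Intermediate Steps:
c(b) = -58 - 10*b² (c(b) = (-10*b)*b - 58 = -10*b² - 58 = -58 - 10*b²)
1/((-39307 + c(-133)) + 26244) = 1/((-39307 + (-58 - 10*(-133)²)) + 26244) = 1/((-39307 + (-58 - 10*17689)) + 26244) = 1/((-39307 + (-58 - 176890)) + 26244) = 1/((-39307 - 176948) + 26244) = 1/(-216255 + 26244) = 1/(-190011) = -1/190011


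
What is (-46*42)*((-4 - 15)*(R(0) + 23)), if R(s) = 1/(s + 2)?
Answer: 862638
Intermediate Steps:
R(s) = 1/(2 + s)
(-46*42)*((-4 - 15)*(R(0) + 23)) = (-46*42)*((-4 - 15)*(1/(2 + 0) + 23)) = -(-36708)*(1/2 + 23) = -(-36708)*47/2 = -1932*(-893/2) = 862638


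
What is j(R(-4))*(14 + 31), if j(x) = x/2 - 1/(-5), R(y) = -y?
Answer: 99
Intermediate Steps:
j(x) = ⅕ + x/2 (j(x) = x*(½) - 1*(-⅕) = x/2 + ⅕ = ⅕ + x/2)
j(R(-4))*(14 + 31) = (⅕ + (-1*(-4))/2)*(14 + 31) = (⅕ + (½)*4)*45 = (⅕ + 2)*45 = (11/5)*45 = 99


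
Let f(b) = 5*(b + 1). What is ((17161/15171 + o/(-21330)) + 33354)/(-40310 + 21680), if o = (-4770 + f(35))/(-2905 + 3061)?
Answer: -12300438941/6870222360 ≈ -1.7904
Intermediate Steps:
f(b) = 5 + 5*b (f(b) = 5*(1 + b) = 5 + 5*b)
o = -765/26 (o = (-4770 + (5 + 5*35))/(-2905 + 3061) = (-4770 + (5 + 175))/156 = (-4770 + 180)*(1/156) = -4590*1/156 = -765/26 ≈ -29.423)
((17161/15171 + o/(-21330)) + 33354)/(-40310 + 21680) = ((17161/15171 - 765/26/(-21330)) + 33354)/(-40310 + 21680) = ((17161*(1/15171) - 765/26*(-1/21330)) + 33354)/(-18630) = ((17161/15171 + 17/12324) + 33354)*(-1/18630) = (417653/368772 + 33354)*(-1/18630) = (12300438941/368772)*(-1/18630) = -12300438941/6870222360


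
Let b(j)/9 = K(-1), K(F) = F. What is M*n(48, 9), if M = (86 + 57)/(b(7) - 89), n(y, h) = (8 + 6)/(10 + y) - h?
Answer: 18161/1421 ≈ 12.780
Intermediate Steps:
b(j) = -9 (b(j) = 9*(-1) = -9)
n(y, h) = -h + 14/(10 + y) (n(y, h) = 14/(10 + y) - h = -h + 14/(10 + y))
M = -143/98 (M = (86 + 57)/(-9 - 89) = 143/(-98) = 143*(-1/98) = -143/98 ≈ -1.4592)
M*n(48, 9) = -143*(14 - 10*9 - 1*9*48)/(98*(10 + 48)) = -143*(14 - 90 - 432)/(98*58) = -143*(-508)/5684 = -143/98*(-254/29) = 18161/1421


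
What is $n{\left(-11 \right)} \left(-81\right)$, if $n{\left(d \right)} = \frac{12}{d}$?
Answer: $\frac{972}{11} \approx 88.364$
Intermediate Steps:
$n{\left(-11 \right)} \left(-81\right) = \frac{12}{-11} \left(-81\right) = 12 \left(- \frac{1}{11}\right) \left(-81\right) = \left(- \frac{12}{11}\right) \left(-81\right) = \frac{972}{11}$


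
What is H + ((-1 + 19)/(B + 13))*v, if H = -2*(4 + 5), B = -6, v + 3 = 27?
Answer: 306/7 ≈ 43.714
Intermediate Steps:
v = 24 (v = -3 + 27 = 24)
H = -18 (H = -2*9 = -18)
H + ((-1 + 19)/(B + 13))*v = -18 + ((-1 + 19)/(-6 + 13))*24 = -18 + (18/7)*24 = -18 + 432/7 = 306/7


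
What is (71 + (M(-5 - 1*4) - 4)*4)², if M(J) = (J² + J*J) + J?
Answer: 444889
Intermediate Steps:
M(J) = J + 2*J² (M(J) = (J² + J²) + J = 2*J² + J = J + 2*J²)
(71 + (M(-5 - 1*4) - 4)*4)² = (71 + ((-5 - 1*4)*(1 + 2*(-5 - 1*4)) - 4)*4)² = (71 + ((-5 - 4)*(1 + 2*(-5 - 4)) - 4)*4)² = (71 + (-9*(1 + 2*(-9)) - 4)*4)² = (71 + (-9*(1 - 18) - 4)*4)² = (71 + (-9*(-17) - 4)*4)² = (71 + (153 - 4)*4)² = (71 + 149*4)² = (71 + 596)² = 667² = 444889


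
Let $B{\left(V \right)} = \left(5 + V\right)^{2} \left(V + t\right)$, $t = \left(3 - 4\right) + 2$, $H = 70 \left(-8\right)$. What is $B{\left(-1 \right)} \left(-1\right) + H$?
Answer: $-560$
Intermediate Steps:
$H = -560$
$t = 1$ ($t = -1 + 2 = 1$)
$B{\left(V \right)} = \left(5 + V\right)^{2} \left(1 + V\right)$ ($B{\left(V \right)} = \left(5 + V\right)^{2} \left(V + 1\right) = \left(5 + V\right)^{2} \left(1 + V\right)$)
$B{\left(-1 \right)} \left(-1\right) + H = \left(5 - 1\right)^{2} \left(1 - 1\right) \left(-1\right) - 560 = 4^{2} \cdot 0 \left(-1\right) - 560 = 16 \cdot 0 \left(-1\right) - 560 = 0 \left(-1\right) - 560 = 0 - 560 = -560$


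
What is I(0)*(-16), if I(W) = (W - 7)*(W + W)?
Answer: 0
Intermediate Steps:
I(W) = 2*W*(-7 + W) (I(W) = (-7 + W)*(2*W) = 2*W*(-7 + W))
I(0)*(-16) = (2*0*(-7 + 0))*(-16) = (2*0*(-7))*(-16) = 0*(-16) = 0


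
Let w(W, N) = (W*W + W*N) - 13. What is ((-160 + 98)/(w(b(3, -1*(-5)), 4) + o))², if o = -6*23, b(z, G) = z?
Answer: 961/4225 ≈ 0.22746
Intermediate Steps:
w(W, N) = -13 + W² + N*W (w(W, N) = (W² + N*W) - 13 = -13 + W² + N*W)
o = -138
((-160 + 98)/(w(b(3, -1*(-5)), 4) + o))² = ((-160 + 98)/((-13 + 3² + 4*3) - 138))² = (-62/((-13 + 9 + 12) - 138))² = (-62/(8 - 138))² = (-62/(-130))² = (-62*(-1/130))² = (31/65)² = 961/4225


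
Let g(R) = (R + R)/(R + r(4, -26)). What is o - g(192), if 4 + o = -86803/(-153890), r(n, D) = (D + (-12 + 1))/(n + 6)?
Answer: -1586587031/289774870 ≈ -5.4752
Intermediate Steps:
r(n, D) = (-11 + D)/(6 + n) (r(n, D) = (D - 11)/(6 + n) = (-11 + D)/(6 + n))
g(R) = 2*R/(-37/10 + R) (g(R) = (R + R)/(R + (-11 - 26)/(6 + 4)) = (2*R)/(R - 37/10) = (2*R)/(-37/10 + R) = 2*R/(-37/10 + R))
o = -528757/153890 (o = -4 - 86803/(-153890) = -4 - 86803*(-1/153890) = -4 + 86803/153890 = -528757/153890 ≈ -3.4359)
o - g(192) = -528757/153890 - 20*192/(-37 + 10*192) = -528757/153890 - 20*192/(-37 + 1920) = -528757/153890 - 20*192/1883 = -528757/153890 - 1*3840/1883 = -528757/153890 - 3840/1883 = -1586587031/289774870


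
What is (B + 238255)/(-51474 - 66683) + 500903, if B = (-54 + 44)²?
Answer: 4552689032/9089 ≈ 5.0090e+5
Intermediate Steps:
B = 100 (B = (-10)² = 100)
(B + 238255)/(-51474 - 66683) + 500903 = (100 + 238255)/(-51474 - 66683) + 500903 = 238355/(-118157) + 500903 = 238355*(-1/118157) + 500903 = -18335/9089 + 500903 = 4552689032/9089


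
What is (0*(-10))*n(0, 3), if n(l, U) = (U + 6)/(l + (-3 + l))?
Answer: 0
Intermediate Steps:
n(l, U) = (6 + U)/(-3 + 2*l)
(0*(-10))*n(0, 3) = (0*(-10))*((6 + 3)/(-3 + 2*0)) = 0*(9/(-3 + 0)) = 0*(9/(-3)) = 0*(-⅓*9) = 0*(-3) = 0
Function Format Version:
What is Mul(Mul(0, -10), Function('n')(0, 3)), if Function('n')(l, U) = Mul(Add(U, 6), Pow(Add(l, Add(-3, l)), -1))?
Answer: 0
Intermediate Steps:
Function('n')(l, U) = Mul(Pow(Add(-3, Mul(2, l)), -1), Add(6, U)) (Function('n')(l, U) = Mul(Add(6, U), Pow(Add(-3, Mul(2, l)), -1)) = Mul(Pow(Add(-3, Mul(2, l)), -1), Add(6, U)))
Mul(Mul(0, -10), Function('n')(0, 3)) = Mul(Mul(0, -10), Mul(Pow(Add(-3, Mul(2, 0)), -1), Add(6, 3))) = Mul(0, Mul(Pow(Add(-3, 0), -1), 9)) = Mul(0, Mul(Pow(-3, -1), 9)) = Mul(0, Mul(Rational(-1, 3), 9)) = Mul(0, -3) = 0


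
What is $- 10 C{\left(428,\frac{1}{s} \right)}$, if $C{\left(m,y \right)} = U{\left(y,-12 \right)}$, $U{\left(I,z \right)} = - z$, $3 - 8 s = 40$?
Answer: $-120$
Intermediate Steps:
$s = - \frac{37}{8}$ ($s = \frac{3}{8} - 5 = - \frac{37}{8} \approx -4.625$)
$C{\left(m,y \right)} = 12$ ($C{\left(m,y \right)} = \left(-1\right) \left(-12\right) = 12$)
$- 10 C{\left(428,\frac{1}{s} \right)} = \left(-10\right) 12 = -120$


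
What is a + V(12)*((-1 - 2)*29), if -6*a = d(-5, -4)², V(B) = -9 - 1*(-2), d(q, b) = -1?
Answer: 3653/6 ≈ 608.83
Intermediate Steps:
V(B) = -7 (V(B) = -9 + 2 = -7)
a = -⅙ (a = -⅙*(-1)² = -⅙*1 = -⅙ ≈ -0.16667)
a + V(12)*((-1 - 2)*29) = -⅙ - 7*(-1 - 2)*29 = -⅙ - (-21)*29 = -⅙ - 7*(-87) = -⅙ + 609 = 3653/6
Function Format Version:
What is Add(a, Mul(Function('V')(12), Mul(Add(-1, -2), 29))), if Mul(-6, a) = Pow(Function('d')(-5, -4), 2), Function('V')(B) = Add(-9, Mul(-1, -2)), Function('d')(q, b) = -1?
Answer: Rational(3653, 6) ≈ 608.83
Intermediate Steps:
Function('V')(B) = -7 (Function('V')(B) = Add(-9, 2) = -7)
a = Rational(-1, 6) (a = Mul(Rational(-1, 6), Pow(-1, 2)) = Mul(Rational(-1, 6), 1) = Rational(-1, 6) ≈ -0.16667)
Add(a, Mul(Function('V')(12), Mul(Add(-1, -2), 29))) = Add(Rational(-1, 6), Mul(-7, Mul(Add(-1, -2), 29))) = Add(Rational(-1, 6), Mul(-7, Mul(-3, 29))) = Add(Rational(-1, 6), Mul(-7, -87)) = Add(Rational(-1, 6), 609) = Rational(3653, 6)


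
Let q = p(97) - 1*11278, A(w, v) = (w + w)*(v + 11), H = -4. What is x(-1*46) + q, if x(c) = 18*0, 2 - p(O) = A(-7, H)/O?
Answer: -1093674/97 ≈ -11275.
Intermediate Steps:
A(w, v) = 2*w*(11 + v) (A(w, v) = (2*w)*(11 + v) = 2*w*(11 + v))
p(O) = 2 + 98/O (p(O) = 2 - 2*(-7)*(11 - 4)/O = 2 - 2*(-7)*7/O = 2 - (-98)/O = 2 + 98/O)
x(c) = 0
q = -1093674/97 (q = (2 + 98/97) - 1*11278 = (2 + 98*(1/97)) - 11278 = (2 + 98/97) - 11278 = 292/97 - 11278 = -1093674/97 ≈ -11275.)
x(-1*46) + q = 0 - 1093674/97 = -1093674/97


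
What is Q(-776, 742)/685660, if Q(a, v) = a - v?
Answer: -759/342830 ≈ -0.0022139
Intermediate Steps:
Q(-776, 742)/685660 = (-776 - 1*742)/685660 = (-776 - 742)*(1/685660) = -1518*1/685660 = -759/342830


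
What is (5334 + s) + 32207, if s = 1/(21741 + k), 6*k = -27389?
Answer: 3868862843/103057 ≈ 37541.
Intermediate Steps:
k = -27389/6 (k = (⅙)*(-27389) = -27389/6 ≈ -4564.8)
s = 6/103057 (s = 1/(21741 - 27389/6) = 1/(103057/6) = 6/103057 ≈ 5.8220e-5)
(5334 + s) + 32207 = (5334 + 6/103057) + 32207 = 549706044/103057 + 32207 = 3868862843/103057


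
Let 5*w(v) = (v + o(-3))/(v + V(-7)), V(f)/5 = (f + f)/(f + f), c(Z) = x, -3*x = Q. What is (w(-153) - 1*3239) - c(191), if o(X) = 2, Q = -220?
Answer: -7352927/2220 ≈ -3312.1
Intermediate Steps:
x = 220/3 (x = -⅓*(-220) = 220/3 ≈ 73.333)
c(Z) = 220/3
V(f) = 5 (V(f) = 5*((f + f)/(f + f)) = 5*((2*f)/((2*f))) = 5*((2*f)*(1/(2*f))) = 5*1 = 5)
w(v) = (2 + v)/(5*(5 + v)) (w(v) = ((v + 2)/(v + 5))/5 = ((2 + v)/(5 + v))/5 = (2 + v)/(5*(5 + v)))
(w(-153) - 1*3239) - c(191) = ((2 - 153)/(5*(5 - 153)) - 1*3239) - 1*220/3 = ((⅕)*(-151)/(-148) - 3239) - 220/3 = ((⅕)*(-1/148)*(-151) - 3239) - 220/3 = (151/740 - 3239) - 220/3 = -2396709/740 - 220/3 = -7352927/2220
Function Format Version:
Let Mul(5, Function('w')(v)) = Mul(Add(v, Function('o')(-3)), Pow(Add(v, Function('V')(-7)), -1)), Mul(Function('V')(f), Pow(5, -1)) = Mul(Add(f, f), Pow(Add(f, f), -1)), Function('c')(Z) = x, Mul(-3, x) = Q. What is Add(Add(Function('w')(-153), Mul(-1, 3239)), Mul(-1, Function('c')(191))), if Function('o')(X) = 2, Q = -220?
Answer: Rational(-7352927, 2220) ≈ -3312.1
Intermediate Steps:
x = Rational(220, 3) (x = Mul(Rational(-1, 3), -220) = Rational(220, 3) ≈ 73.333)
Function('c')(Z) = Rational(220, 3)
Function('V')(f) = 5 (Function('V')(f) = Mul(5, Mul(Add(f, f), Pow(Add(f, f), -1))) = Mul(5, Mul(Mul(2, f), Pow(Mul(2, f), -1))) = Mul(5, Mul(Mul(2, f), Mul(Rational(1, 2), Pow(f, -1)))) = Mul(5, 1) = 5)
Function('w')(v) = Mul(Rational(1, 5), Pow(Add(5, v), -1), Add(2, v)) (Function('w')(v) = Mul(Rational(1, 5), Mul(Add(v, 2), Pow(Add(v, 5), -1))) = Mul(Rational(1, 5), Mul(Add(2, v), Pow(Add(5, v), -1))) = Mul(Rational(1, 5), Mul(Pow(Add(5, v), -1), Add(2, v))) = Mul(Rational(1, 5), Pow(Add(5, v), -1), Add(2, v)))
Add(Add(Function('w')(-153), Mul(-1, 3239)), Mul(-1, Function('c')(191))) = Add(Add(Mul(Rational(1, 5), Pow(Add(5, -153), -1), Add(2, -153)), Mul(-1, 3239)), Mul(-1, Rational(220, 3))) = Add(Add(Mul(Rational(1, 5), Pow(-148, -1), -151), -3239), Rational(-220, 3)) = Add(Add(Mul(Rational(1, 5), Rational(-1, 148), -151), -3239), Rational(-220, 3)) = Add(Add(Rational(151, 740), -3239), Rational(-220, 3)) = Add(Rational(-2396709, 740), Rational(-220, 3)) = Rational(-7352927, 2220)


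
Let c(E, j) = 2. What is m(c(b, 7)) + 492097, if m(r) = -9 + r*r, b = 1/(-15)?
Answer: 492092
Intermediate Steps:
b = -1/15 ≈ -0.066667
m(r) = -9 + r**2
m(c(b, 7)) + 492097 = (-9 + 2**2) + 492097 = (-9 + 4) + 492097 = -5 + 492097 = 492092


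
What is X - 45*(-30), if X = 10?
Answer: 1360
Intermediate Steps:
X - 45*(-30) = 10 - 45*(-30) = 10 + 1350 = 1360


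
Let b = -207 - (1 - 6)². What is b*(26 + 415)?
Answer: -102312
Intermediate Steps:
b = -232 (b = -207 - 1*(-5)² = -207 - 1*25 = -207 - 25 = -232)
b*(26 + 415) = -232*(26 + 415) = -232*441 = -102312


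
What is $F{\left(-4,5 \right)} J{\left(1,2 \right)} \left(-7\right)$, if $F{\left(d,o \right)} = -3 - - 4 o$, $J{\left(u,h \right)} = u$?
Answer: $-119$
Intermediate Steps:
$F{\left(d,o \right)} = -3 + 4 o$
$F{\left(-4,5 \right)} J{\left(1,2 \right)} \left(-7\right) = \left(-3 + 4 \cdot 5\right) 1 \left(-7\right) = \left(-3 + 20\right) 1 \left(-7\right) = 17 \cdot 1 \left(-7\right) = 17 \left(-7\right) = -119$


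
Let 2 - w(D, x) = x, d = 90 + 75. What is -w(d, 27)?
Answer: 25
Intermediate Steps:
d = 165
w(D, x) = 2 - x
-w(d, 27) = -(2 - 1*27) = -(2 - 27) = -1*(-25) = 25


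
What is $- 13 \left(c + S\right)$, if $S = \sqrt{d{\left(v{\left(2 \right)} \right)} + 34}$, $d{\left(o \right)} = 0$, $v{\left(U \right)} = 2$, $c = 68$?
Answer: $-884 - 13 \sqrt{34} \approx -959.8$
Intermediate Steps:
$S = \sqrt{34}$ ($S = \sqrt{0 + 34} = \sqrt{34} \approx 5.8309$)
$- 13 \left(c + S\right) = - 13 \left(68 + \sqrt{34}\right) = -884 - 13 \sqrt{34}$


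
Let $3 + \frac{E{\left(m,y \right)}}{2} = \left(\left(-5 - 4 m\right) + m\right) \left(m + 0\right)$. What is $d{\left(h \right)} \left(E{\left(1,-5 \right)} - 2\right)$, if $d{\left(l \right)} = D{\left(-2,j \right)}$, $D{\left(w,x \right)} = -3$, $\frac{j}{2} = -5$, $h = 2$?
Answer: $72$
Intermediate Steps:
$j = -10$ ($j = 2 \left(-5\right) = -10$)
$d{\left(l \right)} = -3$
$E{\left(m,y \right)} = -6 + 2 m \left(-5 - 3 m\right)$ ($E{\left(m,y \right)} = -6 + 2 \left(\left(-5 - 4 m\right) + m\right) \left(m + 0\right) = -6 + 2 \left(-5 - 3 m\right) m = -6 + 2 m \left(-5 - 3 m\right)$)
$d{\left(h \right)} \left(E{\left(1,-5 \right)} - 2\right) = - 3 \left(\left(-6 - 10 - 6 \cdot 1^{2}\right) - 2\right) = - 3 \left(\left(-6 - 10 - 6\right) - 2\right) = - 3 \left(-22 - 2\right) = \left(-3\right) \left(-24\right) = 72$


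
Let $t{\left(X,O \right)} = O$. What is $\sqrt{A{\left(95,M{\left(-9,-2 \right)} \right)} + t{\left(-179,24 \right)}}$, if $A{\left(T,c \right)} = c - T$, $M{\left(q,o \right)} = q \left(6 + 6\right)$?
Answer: $i \sqrt{179} \approx 13.379 i$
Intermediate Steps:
$M{\left(q,o \right)} = 12 q$ ($M{\left(q,o \right)} = q 12 = 12 q$)
$\sqrt{A{\left(95,M{\left(-9,-2 \right)} \right)} + t{\left(-179,24 \right)}} = \sqrt{\left(12 \left(-9\right) - 95\right) + 24} = \sqrt{\left(-108 - 95\right) + 24} = \sqrt{-203 + 24} = \sqrt{-179} = i \sqrt{179}$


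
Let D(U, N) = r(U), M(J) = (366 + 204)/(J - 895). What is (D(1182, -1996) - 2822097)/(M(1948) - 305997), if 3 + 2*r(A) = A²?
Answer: 1490722623/214809514 ≈ 6.9397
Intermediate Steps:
M(J) = 570/(-895 + J)
r(A) = -3/2 + A²/2
D(U, N) = -3/2 + U²/2
(D(1182, -1996) - 2822097)/(M(1948) - 305997) = ((-3/2 + (½)*1182²) - 2822097)/(570/(-895 + 1948) - 305997) = ((-3/2 + (½)*1397124) - 2822097)/(570/1053 - 305997) = ((-3/2 + 698562) - 2822097)/(570*(1/1053) - 305997) = (1397121/2 - 2822097)/(190/351 - 305997) = -4247073/(2*(-107404757/351)) = -4247073/2*(-351/107404757) = 1490722623/214809514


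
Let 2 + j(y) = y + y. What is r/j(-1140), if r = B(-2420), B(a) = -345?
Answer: 345/2282 ≈ 0.15118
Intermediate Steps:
j(y) = -2 + 2*y (j(y) = -2 + (y + y) = -2 + 2*y)
r = -345
r/j(-1140) = -345/(-2 + 2*(-1140)) = -345/(-2 - 2280) = -345/(-2282) = -345*(-1/2282) = 345/2282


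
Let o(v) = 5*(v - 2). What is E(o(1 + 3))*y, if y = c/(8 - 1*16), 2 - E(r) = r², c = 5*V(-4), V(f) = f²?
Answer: 980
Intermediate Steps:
o(v) = -10 + 5*v (o(v) = 5*(-2 + v) = -10 + 5*v)
c = 80 (c = 5*(-4)² = 5*16 = 80)
E(r) = 2 - r²
y = -10 (y = 80/(8 - 1*16) = 80/(8 - 16) = 80/(-8) = 80*(-⅛) = -10)
E(o(1 + 3))*y = (2 - (-10 + 5*(1 + 3))²)*(-10) = (2 - (-10 + 5*4)²)*(-10) = (2 - (-10 + 20)²)*(-10) = (2 - 1*10²)*(-10) = (2 - 1*100)*(-10) = (2 - 100)*(-10) = -98*(-10) = 980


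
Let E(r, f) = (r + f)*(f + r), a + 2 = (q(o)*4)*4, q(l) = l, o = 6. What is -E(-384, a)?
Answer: -84100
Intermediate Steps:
a = 94 (a = -2 + (6*4)*4 = -2 + 24*4 = -2 + 96 = 94)
E(r, f) = (f + r)**2 (E(r, f) = (f + r)*(f + r) = (f + r)**2)
-E(-384, a) = -(94 - 384)**2 = -1*(-290)**2 = -1*84100 = -84100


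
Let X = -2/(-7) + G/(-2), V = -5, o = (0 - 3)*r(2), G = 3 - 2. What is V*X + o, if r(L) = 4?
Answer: -153/14 ≈ -10.929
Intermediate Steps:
G = 1
o = -12 (o = (0 - 3)*4 = -3*4 = -12)
X = -3/14 (X = -2/(-7) + 1/(-2) = -2*(-1/7) + 1*(-1/2) = 2/7 - 1/2 = -3/14 ≈ -0.21429)
V*X + o = -5*(-3/14) - 12 = 15/14 - 12 = -153/14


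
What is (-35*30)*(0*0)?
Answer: 0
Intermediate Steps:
(-35*30)*(0*0) = -1050*0 = 0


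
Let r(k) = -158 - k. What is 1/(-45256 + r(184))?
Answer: -1/45598 ≈ -2.1931e-5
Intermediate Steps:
1/(-45256 + r(184)) = 1/(-45256 + (-158 - 1*184)) = 1/(-45256 + (-158 - 184)) = 1/(-45256 - 342) = 1/(-45598) = -1/45598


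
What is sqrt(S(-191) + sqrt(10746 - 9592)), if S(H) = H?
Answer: sqrt(-191 + sqrt(1154)) ≈ 12.531*I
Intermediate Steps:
sqrt(S(-191) + sqrt(10746 - 9592)) = sqrt(-191 + sqrt(10746 - 9592)) = sqrt(-191 + sqrt(1154))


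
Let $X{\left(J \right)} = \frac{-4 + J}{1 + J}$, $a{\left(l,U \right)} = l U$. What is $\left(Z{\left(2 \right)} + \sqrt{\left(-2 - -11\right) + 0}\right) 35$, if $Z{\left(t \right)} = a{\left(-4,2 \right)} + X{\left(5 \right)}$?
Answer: $- \frac{1015}{6} \approx -169.17$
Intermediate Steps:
$a{\left(l,U \right)} = U l$
$X{\left(J \right)} = \frac{-4 + J}{1 + J}$
$Z{\left(t \right)} = - \frac{47}{6}$ ($Z{\left(t \right)} = 2 \left(-4\right) + \frac{-4 + 5}{1 + 5} = -8 + \frac{1}{6} \cdot 1 = -8 + \frac{1}{6} = - \frac{47}{6}$)
$\left(Z{\left(2 \right)} + \sqrt{\left(-2 - -11\right) + 0}\right) 35 = \left(- \frac{47}{6} + \sqrt{\left(-2 - -11\right) + 0}\right) 35 = \left(- \frac{47}{6} + \sqrt{\left(-2 + 11\right) + 0}\right) 35 = \left(- \frac{47}{6} + \sqrt{9 + 0}\right) 35 = \left(- \frac{47}{6} + \sqrt{9}\right) 35 = \left(- \frac{47}{6} + 3\right) 35 = \left(- \frac{29}{6}\right) 35 = - \frac{1015}{6}$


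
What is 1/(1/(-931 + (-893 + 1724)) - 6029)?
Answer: -100/602901 ≈ -0.00016586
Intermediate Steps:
1/(1/(-931 + (-893 + 1724)) - 6029) = 1/(1/(-931 + 831) - 6029) = 1/(1/(-100) - 6029) = 1/(-1/100 - 6029) = 1/(-602901/100) = -100/602901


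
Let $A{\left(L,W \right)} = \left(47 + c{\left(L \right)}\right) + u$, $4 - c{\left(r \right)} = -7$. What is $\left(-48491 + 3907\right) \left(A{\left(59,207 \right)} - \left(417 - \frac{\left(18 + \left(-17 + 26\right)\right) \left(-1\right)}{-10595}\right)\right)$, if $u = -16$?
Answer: $\frac{177136601232}{10595} \approx 1.6719 \cdot 10^{7}$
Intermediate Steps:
$c{\left(r \right)} = 11$ ($c{\left(r \right)} = 4 - -7 = 4 + 7 = 11$)
$A{\left(L,W \right)} = 42$ ($A{\left(L,W \right)} = \left(47 + 11\right) - 16 = 58 - 16 = 42$)
$\left(-48491 + 3907\right) \left(A{\left(59,207 \right)} - \left(417 - \frac{\left(18 + \left(-17 + 26\right)\right) \left(-1\right)}{-10595}\right)\right) = \left(-48491 + 3907\right) \left(42 - \left(417 - \frac{\left(18 + \left(-17 + 26\right)\right) \left(-1\right)}{-10595}\right)\right) = - 44584 \left(42 - \left(417 - \left(18 + 9\right) \left(-1\right) \left(- \frac{1}{10595}\right)\right)\right) = - 44584 \left(42 - \left(417 - 27 \left(-1\right) \left(- \frac{1}{10595}\right)\right)\right) = - 44584 \left(42 - \frac{4418088}{10595}\right) = \left(-44584\right) \left(- \frac{3973098}{10595}\right) = \frac{177136601232}{10595}$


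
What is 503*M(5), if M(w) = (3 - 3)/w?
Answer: 0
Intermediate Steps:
M(w) = 0 (M(w) = 0/w = 0)
503*M(5) = 503*0 = 0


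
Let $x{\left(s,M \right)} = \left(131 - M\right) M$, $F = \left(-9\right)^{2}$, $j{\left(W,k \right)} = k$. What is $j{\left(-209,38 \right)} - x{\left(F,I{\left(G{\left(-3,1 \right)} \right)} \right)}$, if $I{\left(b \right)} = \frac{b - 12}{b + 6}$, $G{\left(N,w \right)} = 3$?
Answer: $170$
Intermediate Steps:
$I{\left(b \right)} = \frac{-12 + b}{6 + b}$
$F = 81$
$x{\left(s,M \right)} = M \left(131 - M\right)$
$j{\left(-209,38 \right)} - x{\left(F,I{\left(G{\left(-3,1 \right)} \right)} \right)} = 38 - \frac{-12 + 3}{6 + 3} \left(131 - \frac{-12 + 3}{6 + 3}\right) = 38 - \frac{1}{9} \left(-9\right) \left(131 - \frac{1}{9} \left(-9\right)\right) = 38 - - (131 - -1) = 38 - - (131 + 1) = 38 - \left(-1\right) 132 = 38 - -132 = 38 + 132 = 170$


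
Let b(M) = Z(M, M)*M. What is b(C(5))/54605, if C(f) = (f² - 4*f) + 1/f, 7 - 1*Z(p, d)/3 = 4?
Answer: 234/273025 ≈ 0.00085706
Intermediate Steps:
Z(p, d) = 9 (Z(p, d) = 21 - 3*4 = 21 - 12 = 9)
C(f) = 1/f + f² - 4*f
b(M) = 9*M
b(C(5))/54605 = (9*((1 + 5²*(-4 + 5))/5))/54605 = (9*((1 + 25*1)/5))*(1/54605) = (9*((1 + 25)/5))*(1/54605) = (9*((⅕)*26))*(1/54605) = (9*(26/5))*(1/54605) = (234/5)*(1/54605) = 234/273025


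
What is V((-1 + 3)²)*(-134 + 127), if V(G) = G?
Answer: -28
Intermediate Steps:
V((-1 + 3)²)*(-134 + 127) = (-1 + 3)²*(-134 + 127) = 2²*(-7) = 4*(-7) = -28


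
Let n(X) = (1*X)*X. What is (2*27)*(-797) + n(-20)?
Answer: -42638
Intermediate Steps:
n(X) = X² (n(X) = X*X = X²)
(2*27)*(-797) + n(-20) = (2*27)*(-797) + (-20)² = 54*(-797) + 400 = -43038 + 400 = -42638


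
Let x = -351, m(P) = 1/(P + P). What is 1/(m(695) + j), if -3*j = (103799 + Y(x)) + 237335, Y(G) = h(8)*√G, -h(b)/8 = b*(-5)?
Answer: -1977314991690/224912567013570049 + 5564448000*I*√39/224912567013570049 ≈ -8.7915e-6 + 1.545e-7*I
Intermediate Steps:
m(P) = 1/(2*P)
h(b) = 40*b (h(b) = -8*b*(-5) = -(-40)*b = 40*b)
Y(G) = 320*√G (Y(G) = (40*8)*√G = 320*√G)
j = -341134/3 - 320*I*√39 (j = -((103799 + 320*√(-351)) + 237335)/3 = -((103799 + 320*(3*I*√39)) + 237335)/3 = -((103799 + 960*I*√39) + 237335)/3 = -(341134 + 960*I*√39)/3 = -341134/3 - 320*I*√39 ≈ -1.1371e+5 - 1998.4*I)
1/(m(695) + j) = 1/((½)/695 + (-341134/3 - 320*I*√39)) = 1/((½)*(1/695) + (-341134/3 - 320*I*√39)) = 1/(1/1390 + (-341134/3 - 320*I*√39)) = 1/(-474176257/4170 - 320*I*√39)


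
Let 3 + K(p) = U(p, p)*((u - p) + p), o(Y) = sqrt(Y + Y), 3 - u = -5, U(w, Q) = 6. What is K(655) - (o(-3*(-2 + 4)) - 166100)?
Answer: 166145 - 2*I*sqrt(3) ≈ 1.6615e+5 - 3.4641*I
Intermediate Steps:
u = 8 (u = 3 - 1*(-5) = 3 + 5 = 8)
o(Y) = sqrt(2)*sqrt(Y) (o(Y) = sqrt(2*Y) = sqrt(2)*sqrt(Y))
K(p) = 45 (K(p) = -3 + 6*((8 - p) + p) = -3 + 6*8 = -3 + 48 = 45)
K(655) - (o(-3*(-2 + 4)) - 166100) = 45 - (sqrt(2)*sqrt(-3*(-2 + 4)) - 166100) = 45 - (sqrt(2)*sqrt(-3*2) - 166100) = 45 - (sqrt(2)*sqrt(-6) - 166100) = 45 - (sqrt(2)*(I*sqrt(6)) - 166100) = 45 - (2*I*sqrt(3) - 166100) = 45 - (-166100 + 2*I*sqrt(3)) = 45 + (166100 - 2*I*sqrt(3)) = 166145 - 2*I*sqrt(3)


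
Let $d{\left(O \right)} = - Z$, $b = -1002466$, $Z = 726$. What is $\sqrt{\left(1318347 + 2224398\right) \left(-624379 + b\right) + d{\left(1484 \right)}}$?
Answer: $11 i \sqrt{47632206531} \approx 2.4007 \cdot 10^{6} i$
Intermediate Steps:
$d{\left(O \right)} = -726$ ($d{\left(O \right)} = \left(-1\right) 726 = -726$)
$\sqrt{\left(1318347 + 2224398\right) \left(-624379 + b\right) + d{\left(1484 \right)}} = \sqrt{\left(1318347 + 2224398\right) \left(-624379 - 1002466\right) - 726} = \sqrt{3542745 \left(-1626845\right) - 726} = \sqrt{-5763496989525 - 726} = \sqrt{-5763496990251} = 11 i \sqrt{47632206531}$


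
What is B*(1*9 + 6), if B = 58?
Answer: 870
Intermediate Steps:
B*(1*9 + 6) = 58*(1*9 + 6) = 58*(9 + 6) = 58*15 = 870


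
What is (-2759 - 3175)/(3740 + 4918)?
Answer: -989/1443 ≈ -0.68538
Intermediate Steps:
(-2759 - 3175)/(3740 + 4918) = -5934/8658 = -5934*1/8658 = -989/1443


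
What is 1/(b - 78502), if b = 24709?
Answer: -1/53793 ≈ -1.8590e-5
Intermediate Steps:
1/(b - 78502) = 1/(24709 - 78502) = 1/(-53793) = -1/53793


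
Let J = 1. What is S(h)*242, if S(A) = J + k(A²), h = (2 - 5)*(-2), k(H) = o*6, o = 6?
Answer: 8954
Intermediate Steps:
k(H) = 36 (k(H) = 6*6 = 36)
h = 6 (h = -3*(-2) = 6)
S(A) = 37 (S(A) = 1 + 36 = 37)
S(h)*242 = 37*242 = 8954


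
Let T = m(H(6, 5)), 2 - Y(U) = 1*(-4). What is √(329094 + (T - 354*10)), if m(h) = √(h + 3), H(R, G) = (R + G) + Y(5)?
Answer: √(325554 + 2*√5) ≈ 570.58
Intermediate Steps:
Y(U) = 6 (Y(U) = 2 - (-4) = 2 - 1*(-4) = 2 + 4 = 6)
H(R, G) = 6 + G + R (H(R, G) = (R + G) + 6 = (G + R) + 6 = 6 + G + R)
m(h) = √(3 + h)
T = 2*√5 (T = √(3 + (6 + 5 + 6)) = √(3 + 17) = √20 = 2*√5 ≈ 4.4721)
√(329094 + (T - 354*10)) = √(329094 + (2*√5 - 354*10)) = √(329094 + (2*√5 - 3540)) = √(329094 + (-3540 + 2*√5)) = √(325554 + 2*√5)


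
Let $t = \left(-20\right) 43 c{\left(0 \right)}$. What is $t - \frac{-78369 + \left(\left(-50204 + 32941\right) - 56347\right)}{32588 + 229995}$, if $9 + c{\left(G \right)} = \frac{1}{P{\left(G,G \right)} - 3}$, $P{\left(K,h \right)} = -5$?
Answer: $\frac{4121544143}{525166} \approx 7848.1$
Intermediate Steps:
$c{\left(G \right)} = - \frac{73}{8}$ ($c{\left(G \right)} = -9 + \frac{1}{-5 - 3} = -9 + \frac{1}{-8} = -9 - \frac{1}{8} = - \frac{73}{8}$)
$t = \frac{15695}{2}$ ($t = \left(-20\right) 43 \left(- \frac{73}{8}\right) = \left(-860\right) \left(- \frac{73}{8}\right) = \frac{15695}{2} \approx 7847.5$)
$t - \frac{-78369 + \left(\left(-50204 + 32941\right) - 56347\right)}{32588 + 229995} = \frac{15695}{2} - \frac{-78369 + \left(\left(-50204 + 32941\right) - 56347\right)}{32588 + 229995} = \frac{15695}{2} - \frac{-78369 - 73610}{262583} = \frac{15695}{2} - \left(-78369 - 73610\right) \frac{1}{262583} = \frac{15695}{2} - \left(-151979\right) \frac{1}{262583} = \frac{15695}{2} - - \frac{151979}{262583} = \frac{15695}{2} + \frac{151979}{262583} = \frac{4121544143}{525166}$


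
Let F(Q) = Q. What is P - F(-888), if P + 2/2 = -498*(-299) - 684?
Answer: 149105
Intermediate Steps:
P = 148217 (P = -1 + (-498*(-299) - 684) = -1 + (148902 - 684) = -1 + 148218 = 148217)
P - F(-888) = 148217 - 1*(-888) = 148217 + 888 = 149105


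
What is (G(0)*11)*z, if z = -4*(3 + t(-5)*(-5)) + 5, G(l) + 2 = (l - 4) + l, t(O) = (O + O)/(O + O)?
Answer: -858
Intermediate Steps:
t(O) = 1 (t(O) = (2*O)/((2*O)) = (2*O)*(1/(2*O)) = 1)
G(l) = -6 + 2*l (G(l) = -2 + ((l - 4) + l) = -2 + ((-4 + l) + l) = -2 + (-4 + 2*l) = -6 + 2*l)
z = 13 (z = -4*(3 + 1*(-5)) + 5 = -4*(3 - 5) + 5 = -4*(-2) + 5 = 8 + 5 = 13)
(G(0)*11)*z = ((-6 + 2*0)*11)*13 = ((-6 + 0)*11)*13 = -6*11*13 = -66*13 = -858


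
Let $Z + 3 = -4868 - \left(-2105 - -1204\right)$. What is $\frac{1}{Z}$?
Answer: $- \frac{1}{3970} \approx -0.00025189$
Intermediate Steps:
$Z = -3970$ ($Z = -3 - \left(2763 + 1204\right) = -3 - 3967 = -3970$)
$\frac{1}{Z} = \frac{1}{-3970} = - \frac{1}{3970}$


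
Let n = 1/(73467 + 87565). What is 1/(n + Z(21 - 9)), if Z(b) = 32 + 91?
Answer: 161032/19806937 ≈ 0.0081301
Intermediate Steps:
Z(b) = 123
n = 1/161032 ≈ 6.2099e-6
1/(n + Z(21 - 9)) = 1/(1/161032 + 123) = 1/(19806937/161032) = 161032/19806937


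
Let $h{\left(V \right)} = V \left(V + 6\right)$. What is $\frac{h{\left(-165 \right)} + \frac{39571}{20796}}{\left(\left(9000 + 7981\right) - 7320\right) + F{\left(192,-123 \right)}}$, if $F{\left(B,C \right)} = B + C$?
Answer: $\frac{545622631}{202345080} \approx 2.6965$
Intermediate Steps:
$h{\left(V \right)} = V \left(6 + V\right)$
$\frac{h{\left(-165 \right)} + \frac{39571}{20796}}{\left(\left(9000 + 7981\right) - 7320\right) + F{\left(192,-123 \right)}} = \frac{- 165 \left(6 - 165\right) + \frac{39571}{20796}}{\left(\left(9000 + 7981\right) - 7320\right) + \left(192 - 123\right)} = \frac{\left(-165\right) \left(-159\right) + 39571 \cdot \frac{1}{20796}}{\left(16981 - 7320\right) + 69} = \frac{26235 + \frac{39571}{20796}}{9661 + 69} = \frac{545622631}{20796 \cdot 9730} = \frac{545622631}{20796} \cdot \frac{1}{9730} = \frac{545622631}{202345080}$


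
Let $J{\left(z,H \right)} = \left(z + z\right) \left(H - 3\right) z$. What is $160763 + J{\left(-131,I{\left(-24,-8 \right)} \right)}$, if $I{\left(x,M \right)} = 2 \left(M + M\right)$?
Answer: $-1040507$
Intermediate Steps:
$I{\left(x,M \right)} = 4 M$ ($I{\left(x,M \right)} = 2 \cdot 2 M = 4 M$)
$J{\left(z,H \right)} = 2 z^{2} \left(-3 + H\right)$ ($J{\left(z,H \right)} = 2 z \left(-3 + H\right) z = 2 z^{2} \left(-3 + H\right)$)
$160763 + J{\left(-131,I{\left(-24,-8 \right)} \right)} = 160763 + 2 \left(-131\right)^{2} \left(-3 + 4 \left(-8\right)\right) = 160763 + 2 \cdot 17161 \left(-3 - 32\right) = 160763 + 2 \cdot 17161 \left(-35\right) = 160763 - 1201270 = -1040507$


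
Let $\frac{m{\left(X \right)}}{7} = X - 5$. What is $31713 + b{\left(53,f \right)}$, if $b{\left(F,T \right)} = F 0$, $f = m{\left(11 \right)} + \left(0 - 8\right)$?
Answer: $31713$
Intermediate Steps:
$m{\left(X \right)} = -35 + 7 X$ ($m{\left(X \right)} = 7 \left(X - 5\right) = 7 \left(-5 + X\right) = -35 + 7 X$)
$f = 34$ ($f = \left(-35 + 7 \cdot 11\right) + \left(0 - 8\right) = \left(-35 + 77\right) + \left(0 - 8\right) = 42 - 8 = 34$)
$b{\left(F,T \right)} = 0$
$31713 + b{\left(53,f \right)} = 31713 + 0 = 31713$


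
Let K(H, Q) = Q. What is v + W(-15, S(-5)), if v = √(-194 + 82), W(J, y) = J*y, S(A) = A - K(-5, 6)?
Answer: 165 + 4*I*√7 ≈ 165.0 + 10.583*I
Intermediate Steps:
S(A) = -6 + A (S(A) = A - 1*6 = A - 6 = -6 + A)
v = 4*I*√7 (v = √(-112) = 4*I*√7 ≈ 10.583*I)
v + W(-15, S(-5)) = 4*I*√7 - 15*(-6 - 5) = 4*I*√7 - 15*(-11) = 4*I*√7 + 165 = 165 + 4*I*√7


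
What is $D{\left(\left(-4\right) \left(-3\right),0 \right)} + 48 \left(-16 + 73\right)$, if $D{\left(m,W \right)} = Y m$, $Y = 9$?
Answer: $2844$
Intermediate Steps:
$D{\left(m,W \right)} = 9 m$
$D{\left(\left(-4\right) \left(-3\right),0 \right)} + 48 \left(-16 + 73\right) = 9 \left(\left(-4\right) \left(-3\right)\right) + 48 \left(-16 + 73\right) = 9 \cdot 12 + 48 \cdot 57 = 108 + 2736 = 2844$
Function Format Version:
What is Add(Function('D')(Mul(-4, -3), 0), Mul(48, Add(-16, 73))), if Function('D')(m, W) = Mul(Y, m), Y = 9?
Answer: 2844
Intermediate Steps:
Function('D')(m, W) = Mul(9, m)
Add(Function('D')(Mul(-4, -3), 0), Mul(48, Add(-16, 73))) = Add(Mul(9, Mul(-4, -3)), Mul(48, Add(-16, 73))) = Add(Mul(9, 12), Mul(48, 57)) = Add(108, 2736) = 2844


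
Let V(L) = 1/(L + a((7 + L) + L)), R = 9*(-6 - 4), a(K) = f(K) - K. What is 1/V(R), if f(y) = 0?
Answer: 83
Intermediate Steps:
a(K) = -K (a(K) = 0 - K = -K)
R = -90 (R = 9*(-10) = -90)
V(L) = 1/(-7 - L) (V(L) = 1/(L - ((7 + L) + L)) = 1/(L - (7 + 2*L)) = 1/(L + (-7 - 2*L)) = 1/(-7 - L))
1/V(R) = 1/(-1/(7 - 90)) = 1/(-1/(-83)) = 1/(-1*(-1/83)) = 1/(1/83) = 83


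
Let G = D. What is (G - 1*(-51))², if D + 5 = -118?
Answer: 5184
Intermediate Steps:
D = -123 (D = -5 - 118 = -123)
G = -123
(G - 1*(-51))² = (-123 - 1*(-51))² = (-123 + 51)² = (-72)² = 5184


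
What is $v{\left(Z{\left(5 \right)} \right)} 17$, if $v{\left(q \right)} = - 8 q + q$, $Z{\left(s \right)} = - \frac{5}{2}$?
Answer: $\frac{595}{2} \approx 297.5$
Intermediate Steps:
$Z{\left(s \right)} = - \frac{5}{2}$ ($Z{\left(s \right)} = \left(-5\right) \frac{1}{2} = - \frac{5}{2}$)
$v{\left(q \right)} = - 7 q$
$v{\left(Z{\left(5 \right)} \right)} 17 = \left(-7\right) \left(- \frac{5}{2}\right) 17 = \frac{35}{2} \cdot 17 = \frac{595}{2}$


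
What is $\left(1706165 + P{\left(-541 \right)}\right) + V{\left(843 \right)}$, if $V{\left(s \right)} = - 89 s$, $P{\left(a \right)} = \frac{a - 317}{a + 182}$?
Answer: $\frac{585579400}{359} \approx 1.6311 \cdot 10^{6}$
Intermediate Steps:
$P{\left(a \right)} = \frac{-317 + a}{182 + a}$
$\left(1706165 + P{\left(-541 \right)}\right) + V{\left(843 \right)} = \left(1706165 + \frac{-317 - 541}{182 - 541}\right) - 75027 = \left(1706165 + \frac{1}{-359} \left(-858\right)\right) - 75027 = \left(1706165 - - \frac{858}{359}\right) - 75027 = \left(1706165 + \frac{858}{359}\right) - 75027 = \frac{612514093}{359} - 75027 = \frac{585579400}{359}$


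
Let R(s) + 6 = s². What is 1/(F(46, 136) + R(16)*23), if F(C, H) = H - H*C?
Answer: -1/370 ≈ -0.0027027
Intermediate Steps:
R(s) = -6 + s²
F(C, H) = H - C*H
1/(F(46, 136) + R(16)*23) = 1/(136*(1 - 1*46) + (-6 + 16²)*23) = 1/(136*(1 - 46) + (-6 + 256)*23) = 1/(136*(-45) + 250*23) = 1/(-6120 + 5750) = 1/(-370) = -1/370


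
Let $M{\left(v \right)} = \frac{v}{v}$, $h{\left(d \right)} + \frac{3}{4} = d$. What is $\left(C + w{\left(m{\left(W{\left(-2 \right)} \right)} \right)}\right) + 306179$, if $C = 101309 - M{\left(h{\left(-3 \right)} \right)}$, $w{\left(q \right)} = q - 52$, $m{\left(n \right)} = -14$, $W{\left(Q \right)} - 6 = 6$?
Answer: $407421$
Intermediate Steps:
$W{\left(Q \right)} = 12$ ($W{\left(Q \right)} = 6 + 6 = 12$)
$h{\left(d \right)} = - \frac{3}{4} + d$
$M{\left(v \right)} = 1$
$w{\left(q \right)} = -52 + q$ ($w{\left(q \right)} = q - 52 = -52 + q$)
$C = 101308$ ($C = 101309 - 1 = 101308$)
$\left(C + w{\left(m{\left(W{\left(-2 \right)} \right)} \right)}\right) + 306179 = \left(101308 - 66\right) + 306179 = 101242 + 306179 = 407421$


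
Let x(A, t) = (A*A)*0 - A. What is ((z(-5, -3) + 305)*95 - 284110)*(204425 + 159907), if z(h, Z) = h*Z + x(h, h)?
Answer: -92261614020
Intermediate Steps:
x(A, t) = -A (x(A, t) = A**2*0 - A = 0 - A = -A)
z(h, Z) = -h + Z*h (z(h, Z) = h*Z - h = Z*h - h = -h + Z*h)
((z(-5, -3) + 305)*95 - 284110)*(204425 + 159907) = ((-5*(-1 - 3) + 305)*95 - 284110)*(204425 + 159907) = ((-5*(-4) + 305)*95 - 284110)*364332 = ((20 + 305)*95 - 284110)*364332 = (325*95 - 284110)*364332 = (30875 - 284110)*364332 = -253235*364332 = -92261614020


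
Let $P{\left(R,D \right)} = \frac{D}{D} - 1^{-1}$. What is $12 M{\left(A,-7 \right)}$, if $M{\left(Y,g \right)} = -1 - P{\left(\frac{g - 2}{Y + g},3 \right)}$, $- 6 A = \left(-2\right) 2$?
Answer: $-12$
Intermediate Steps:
$P{\left(R,D \right)} = 0$ ($P{\left(R,D \right)} = 1 - 1 = 0$)
$A = \frac{2}{3}$ ($A = - \frac{\left(-2\right) 2}{6} = \left(- \frac{1}{6}\right) \left(-4\right) = \frac{2}{3} \approx 0.66667$)
$M{\left(Y,g \right)} = -1$ ($M{\left(Y,g \right)} = -1 - 0 = -1 + 0 = -1$)
$12 M{\left(A,-7 \right)} = 12 \left(-1\right) = -12$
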